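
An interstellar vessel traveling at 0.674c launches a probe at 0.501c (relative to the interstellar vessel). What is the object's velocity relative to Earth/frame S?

u = (u' + v)/(1 + u'v/c²)
Numerator: 0.501 + 0.674 = 1.175
Denominator: 1 + 0.337674 = 1.337674
u = 1.175/1.337674 = 0.8784c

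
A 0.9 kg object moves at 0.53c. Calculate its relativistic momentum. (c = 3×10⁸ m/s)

γ = 1/√(1 - 0.53²) = 1.17925
v = 0.53 × 3×10⁸ = 1.590×10⁸ m/s
p = γmv = 1.17925 × 0.9 × 1.590×10⁸ = 1.688×10⁸ kg·m/s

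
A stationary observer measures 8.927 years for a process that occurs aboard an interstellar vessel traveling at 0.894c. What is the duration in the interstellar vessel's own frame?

Dilated time Δt = 8.927 years
γ = 1/√(1 - 0.894²) = 2.232
Δt₀ = Δt/γ = 8.927/2.232 = 4.000 years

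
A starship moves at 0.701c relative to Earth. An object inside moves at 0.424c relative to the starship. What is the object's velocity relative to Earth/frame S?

u = (u' + v)/(1 + u'v/c²)
Numerator: 0.424 + 0.701 = 1.125
Denominator: 1 + 0.297224 = 1.297224
u = 1.125/1.297224 = 0.8672c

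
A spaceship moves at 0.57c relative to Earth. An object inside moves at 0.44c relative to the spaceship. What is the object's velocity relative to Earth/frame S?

u = (u' + v)/(1 + u'v/c²)
Numerator: 0.44 + 0.57 = 1.01
Denominator: 1 + 0.2508 = 1.2508
u = 1.01/1.2508 = 0.8075c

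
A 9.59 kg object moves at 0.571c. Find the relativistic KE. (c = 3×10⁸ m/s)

γ = 1/√(1 - 0.571²) = 1.2181
γ - 1 = 0.2181
KE = (γ-1)mc² = 0.2181 × 9.59 × (3×10⁸)² = 1.882×10¹⁷ J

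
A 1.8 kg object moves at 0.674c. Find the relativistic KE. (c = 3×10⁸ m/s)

γ = 1/√(1 - 0.674²) = 1.35367
γ - 1 = 0.35367
KE = (γ-1)mc² = 0.35367 × 1.8 × (3×10⁸)² = 5.729×10¹⁶ J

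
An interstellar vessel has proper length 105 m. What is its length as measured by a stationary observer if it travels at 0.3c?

Proper length L₀ = 105 m
γ = 1/√(1 - 0.3²) = 1.048
L = L₀/γ = 105/1.048 = 100.2 m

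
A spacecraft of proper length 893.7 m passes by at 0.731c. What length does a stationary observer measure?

Proper length L₀ = 893.7 m
γ = 1/√(1 - 0.731²) = 1.4655
L = L₀/γ = 893.7/1.4655 = 609.8 m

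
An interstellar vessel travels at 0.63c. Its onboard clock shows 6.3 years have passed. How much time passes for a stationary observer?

Proper time Δt₀ = 6.3 years
γ = 1/√(1 - 0.63²) = 1.28767
Δt = γΔt₀ = 1.28767 × 6.3 = 8.112 years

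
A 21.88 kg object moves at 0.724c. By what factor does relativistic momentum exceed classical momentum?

p_rel = γmv, p_class = mv
Ratio = γ = 1/√(1 - 0.724²) = 1.450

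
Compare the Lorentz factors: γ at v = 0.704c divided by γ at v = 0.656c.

γ₁ = 1/√(1 - 0.704²) = 1.408
γ₂ = 1/√(1 - 0.656²) = 1.325
γ₁/γ₂ = 1.408/1.325 = 1.063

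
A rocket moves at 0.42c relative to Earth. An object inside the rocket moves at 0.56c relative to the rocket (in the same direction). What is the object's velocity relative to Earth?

u = (u' + v)/(1 + u'v/c²)
Numerator: 0.56 + 0.42 = 0.98
Denominator: 1 + 0.2352 = 1.2352
u = 0.98/1.2352 = 0.7934c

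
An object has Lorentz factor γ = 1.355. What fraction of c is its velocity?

From γ = 1/√(1 - v²/c²):
1/γ² = 1/1.355² = 0.5447
v²/c² = 1 - 0.5447 = 0.4553
v/c = √(0.4553) = 0.6748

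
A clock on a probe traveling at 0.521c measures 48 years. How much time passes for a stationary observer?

Proper time Δt₀ = 48 years
γ = 1/√(1 - 0.521²) = 1.1716
Δt = γΔt₀ = 1.1716 × 48 = 56.24 years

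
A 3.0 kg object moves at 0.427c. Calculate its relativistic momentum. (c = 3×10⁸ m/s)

γ = 1/√(1 - 0.427²) = 1.106
v = 0.427 × 3×10⁸ = 1.281×10⁸ m/s
p = γmv = 1.106 × 3.0 × 1.281×10⁸ = 4.250×10⁸ kg·m/s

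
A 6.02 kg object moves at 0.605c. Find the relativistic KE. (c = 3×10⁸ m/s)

γ = 1/√(1 - 0.605²) = 1.25593
γ - 1 = 0.25593
KE = (γ-1)mc² = 0.25593 × 6.02 × (3×10⁸)² = 1.387×10¹⁷ J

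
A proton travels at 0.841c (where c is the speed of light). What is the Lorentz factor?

v/c = 0.841, so (v/c)² = 0.707281
1 - (v/c)² = 0.292719
γ = 1/√(0.292719) = 1.848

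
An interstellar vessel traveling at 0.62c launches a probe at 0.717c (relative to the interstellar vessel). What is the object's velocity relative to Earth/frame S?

u = (u' + v)/(1 + u'v/c²)
Numerator: 0.717 + 0.62 = 1.337
Denominator: 1 + 0.44454 = 1.44454
u = 1.337/1.44454 = 0.9256c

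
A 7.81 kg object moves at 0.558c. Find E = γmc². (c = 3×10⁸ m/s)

γ = 1/√(1 - 0.558²) = 1.205
mc² = 7.81 × (3×10⁸)² = 7.029×10¹⁷ J
E = γmc² = 1.205 × 7.029×10¹⁷ = 8.470×10¹⁷ J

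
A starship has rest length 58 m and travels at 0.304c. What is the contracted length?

Proper length L₀ = 58 m
γ = 1/√(1 - 0.304²) = 1.0497
L = L₀/γ = 58/1.0497 = 55.25 m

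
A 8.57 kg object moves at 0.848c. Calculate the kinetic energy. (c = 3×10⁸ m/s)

γ = 1/√(1 - 0.848²) = 1.8868
γ - 1 = 0.8868
KE = (γ-1)mc² = 0.8868 × 8.57 × (3×10⁸)² = 6.840×10¹⁷ J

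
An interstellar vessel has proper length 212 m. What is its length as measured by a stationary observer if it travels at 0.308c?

Proper length L₀ = 212 m
γ = 1/√(1 - 0.308²) = 1.051
L = L₀/γ = 212/1.051 = 201.7 m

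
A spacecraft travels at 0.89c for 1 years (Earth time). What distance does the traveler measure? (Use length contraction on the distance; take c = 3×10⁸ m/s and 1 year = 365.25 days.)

Earth distance: d = v × t = 0.89c × 1 yr = 8.426×10¹⁵ m
γ = 2.193
d' = d/γ = 8.426×10¹⁵/2.193 = 3.842×10¹⁵ m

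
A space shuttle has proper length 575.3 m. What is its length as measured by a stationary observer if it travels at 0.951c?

Proper length L₀ = 575.3 m
γ = 1/√(1 - 0.951²) = 3.234
L = L₀/γ = 575.3/3.234 = 177.9 m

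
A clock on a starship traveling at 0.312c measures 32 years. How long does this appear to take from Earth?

Proper time Δt₀ = 32 years
γ = 1/√(1 - 0.312²) = 1.0525
Δt = γΔt₀ = 1.0525 × 32 = 33.68 years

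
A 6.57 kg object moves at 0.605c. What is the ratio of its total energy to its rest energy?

E = γmc², E₀ = mc²
E/E₀ = γ = 1/√(1 - 0.605²) = 1.256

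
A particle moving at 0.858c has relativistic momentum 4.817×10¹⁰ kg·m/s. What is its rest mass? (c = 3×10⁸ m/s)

γ = 1/√(1 - 0.858²) = 1.947
v = 0.858 × 3×10⁸ = 2.574×10⁸ m/s
m = p/(γv) = 4.817×10¹⁰/(1.947 × 2.574×10⁸) = 96.12 kg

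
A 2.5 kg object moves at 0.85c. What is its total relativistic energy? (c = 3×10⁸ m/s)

γ = 1/√(1 - 0.85²) = 1.898
mc² = 2.5 × (3×10⁸)² = 2.250×10¹⁷ J
E = γmc² = 1.898 × 2.250×10¹⁷ = 4.271×10¹⁷ J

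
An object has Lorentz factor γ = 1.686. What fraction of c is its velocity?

From γ = 1/√(1 - v²/c²):
1/γ² = 1/1.686² = 0.3518
v²/c² = 1 - 0.3518 = 0.6482
v/c = √(0.6482) = 0.8051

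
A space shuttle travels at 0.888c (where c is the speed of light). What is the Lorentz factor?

v/c = 0.888, so (v/c)² = 0.788544
1 - (v/c)² = 0.211456
γ = 1/√(0.211456) = 2.175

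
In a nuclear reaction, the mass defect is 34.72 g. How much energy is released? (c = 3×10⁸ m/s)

Convert mass defect: Δm = 34.72 g = 0.03472 kg
E = Δm·c² = 0.03472 × (3×10⁸)²
= 0.03472 × 9×10¹⁶ = 3.125×10¹⁵ J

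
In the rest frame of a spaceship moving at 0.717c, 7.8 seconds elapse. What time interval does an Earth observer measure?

Proper time Δt₀ = 7.8 seconds
γ = 1/√(1 - 0.717²) = 1.435
Δt = γΔt₀ = 1.435 × 7.8 = 11.19 seconds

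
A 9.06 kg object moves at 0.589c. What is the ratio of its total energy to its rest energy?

E = γmc², E₀ = mc²
E/E₀ = γ = 1/√(1 - 0.589²) = 1.237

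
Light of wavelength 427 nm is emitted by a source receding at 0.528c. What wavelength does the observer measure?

β = 0.528
Wavelength Doppler factor = √(1.528/0.472) = √(3.237) = 1.7992
λ_obs = 427 × 1.7992 = 768.3 nm (redshift)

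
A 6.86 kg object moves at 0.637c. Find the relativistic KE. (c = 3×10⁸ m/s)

γ = 1/√(1 - 0.637²) = 1.2972
γ - 1 = 0.2972
KE = (γ-1)mc² = 0.2972 × 6.86 × (3×10⁸)² = 1.835×10¹⁷ J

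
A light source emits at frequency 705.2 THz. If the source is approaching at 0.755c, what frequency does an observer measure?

β = v/c = 0.755
(1+β)/(1-β) = 1.755/0.245 = 7.163
Doppler factor = √(7.163) = 2.676
f_obs = 705.2 × 2.676 = 1887 THz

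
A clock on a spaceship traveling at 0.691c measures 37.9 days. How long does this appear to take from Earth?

Proper time Δt₀ = 37.9 days
γ = 1/√(1 - 0.691²) = 1.3834
Δt = γΔt₀ = 1.3834 × 37.9 = 52.43 days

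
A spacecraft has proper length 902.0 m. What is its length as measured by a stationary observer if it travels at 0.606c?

Proper length L₀ = 902.0 m
γ = 1/√(1 - 0.606²) = 1.2571
L = L₀/γ = 902.0/1.2571 = 717.5 m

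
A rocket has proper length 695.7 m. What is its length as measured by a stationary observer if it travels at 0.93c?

Proper length L₀ = 695.7 m
γ = 1/√(1 - 0.93²) = 2.721
L = L₀/γ = 695.7/2.721 = 255.7 m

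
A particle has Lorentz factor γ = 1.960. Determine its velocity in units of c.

From γ = 1/√(1 - v²/c²):
1/γ² = 1/1.960² = 0.2603
v²/c² = 1 - 0.2603 = 0.7397
v/c = √(0.7397) = 0.8601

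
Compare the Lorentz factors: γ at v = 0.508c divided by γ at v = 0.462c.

γ₁ = 1/√(1 - 0.508²) = 1.1610
γ₂ = 1/√(1 - 0.462²) = 1.1275
γ₁/γ₂ = 1.1610/1.1275 = 1.030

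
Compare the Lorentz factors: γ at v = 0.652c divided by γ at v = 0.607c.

γ₁ = 1/√(1 - 0.652²) = 1.319
γ₂ = 1/√(1 - 0.607²) = 1.258
γ₁/γ₂ = 1.319/1.258 = 1.048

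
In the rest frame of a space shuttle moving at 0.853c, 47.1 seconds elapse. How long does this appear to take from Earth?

Proper time Δt₀ = 47.1 seconds
γ = 1/√(1 - 0.853²) = 1.91604
Δt = γΔt₀ = 1.91604 × 47.1 = 90.25 seconds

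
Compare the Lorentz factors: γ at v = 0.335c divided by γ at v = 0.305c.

γ₁ = 1/√(1 - 0.335²) = 1.0613
γ₂ = 1/√(1 - 0.305²) = 1.0500
γ₁/γ₂ = 1.0613/1.0500 = 1.011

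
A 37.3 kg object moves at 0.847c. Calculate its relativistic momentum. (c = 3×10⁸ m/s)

γ = 1/√(1 - 0.847²) = 1.881
v = 0.847 × 3×10⁸ = 2.541×10⁸ m/s
p = γmv = 1.881 × 37.3 × 2.541×10⁸ = 1.783×10¹⁰ kg·m/s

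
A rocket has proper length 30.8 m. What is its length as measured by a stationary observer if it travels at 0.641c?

Proper length L₀ = 30.8 m
γ = 1/√(1 - 0.641²) = 1.303
L = L₀/γ = 30.8/1.303 = 23.64 m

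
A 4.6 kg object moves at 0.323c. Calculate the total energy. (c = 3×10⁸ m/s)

γ = 1/√(1 - 0.323²) = 1.0566
mc² = 4.6 × (3×10⁸)² = 4.140×10¹⁷ J
E = γmc² = 1.0566 × 4.140×10¹⁷ = 4.374×10¹⁷ J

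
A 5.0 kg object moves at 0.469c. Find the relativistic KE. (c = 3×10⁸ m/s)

γ = 1/√(1 - 0.469²) = 1.13225
γ - 1 = 0.13225
KE = (γ-1)mc² = 0.13225 × 5.0 × (3×10⁸)² = 5.951×10¹⁶ J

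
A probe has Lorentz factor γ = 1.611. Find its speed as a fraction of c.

From γ = 1/√(1 - v²/c²):
1/γ² = 1/1.611² = 0.3853
v²/c² = 1 - 0.3853 = 0.6147
v/c = √(0.6147) = 0.7840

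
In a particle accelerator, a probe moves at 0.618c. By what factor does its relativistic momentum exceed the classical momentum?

p_rel = γmv, p_class = mv
Ratio = γ = 1/√(1 - 0.618²)
= 1/√(0.618076) = 1.272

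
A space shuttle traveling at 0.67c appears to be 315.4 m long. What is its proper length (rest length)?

Contracted length L = 315.4 m
γ = 1/√(1 - 0.67²) = 1.3471
L₀ = γL = 1.3471 × 315.4 = 424.9 m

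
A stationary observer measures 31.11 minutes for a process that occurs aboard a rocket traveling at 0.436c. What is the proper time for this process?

Dilated time Δt = 31.11 minutes
γ = 1/√(1 - 0.436²) = 1.111
Δt₀ = Δt/γ = 31.11/1.111 = 28.00 minutes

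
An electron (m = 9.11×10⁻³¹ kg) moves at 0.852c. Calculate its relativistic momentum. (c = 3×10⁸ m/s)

γ = 1/√(1 - 0.852²) = 1.9101
v = 0.852 × 3×10⁸ = 2.556×10⁸ m/s
p = γmv = 1.9101 × 9.11×10⁻³¹ × 2.556×10⁸ = 4.448×10⁻²² kg·m/s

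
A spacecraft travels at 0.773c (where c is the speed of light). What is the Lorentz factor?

v/c = 0.773, so (v/c)² = 0.597529
1 - (v/c)² = 0.402471
γ = 1/√(0.402471) = 1.576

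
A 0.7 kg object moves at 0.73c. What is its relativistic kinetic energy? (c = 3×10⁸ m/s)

γ = 1/√(1 - 0.73²) = 1.4632
γ - 1 = 0.4632
KE = (γ-1)mc² = 0.4632 × 0.7 × (3×10⁸)² = 2.918×10¹⁶ J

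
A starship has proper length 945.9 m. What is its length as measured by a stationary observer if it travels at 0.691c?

Proper length L₀ = 945.9 m
γ = 1/√(1 - 0.691²) = 1.383404
L = L₀/γ = 945.9/1.383404 = 683.7 m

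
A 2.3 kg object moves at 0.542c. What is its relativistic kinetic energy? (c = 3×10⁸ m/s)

γ = 1/√(1 - 0.542²) = 1.18994
γ - 1 = 0.18994
KE = (γ-1)mc² = 0.18994 × 2.3 × (3×10⁸)² = 3.932×10¹⁶ J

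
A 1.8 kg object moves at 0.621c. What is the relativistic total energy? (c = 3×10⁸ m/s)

γ = 1/√(1 - 0.621²) = 1.276
mc² = 1.8 × (3×10⁸)² = 1.620×10¹⁷ J
E = γmc² = 1.276 × 1.620×10¹⁷ = 2.067×10¹⁷ J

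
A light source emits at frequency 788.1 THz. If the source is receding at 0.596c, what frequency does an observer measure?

β = v/c = 0.596
(1-β)/(1+β) = 0.404/1.596 = 0.2531
Doppler factor = √(0.2531) = 0.5031
f_obs = 788.1 × 0.5031 = 396.5 THz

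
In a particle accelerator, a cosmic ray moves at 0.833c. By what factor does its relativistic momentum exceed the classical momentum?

p_rel = γmv, p_class = mv
Ratio = γ = 1/√(1 - 0.833²)
= 1/√(0.306111) = 1.807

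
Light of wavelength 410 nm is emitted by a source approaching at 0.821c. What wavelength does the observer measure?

β = 0.821
Wavelength Doppler factor = √(0.179/1.821) = √(0.09830) = 0.3135
λ_obs = 410 × 0.3135 = 128.5 nm (blueshift)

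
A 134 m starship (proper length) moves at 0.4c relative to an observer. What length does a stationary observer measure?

Proper length L₀ = 134 m
γ = 1/√(1 - 0.4²) = 1.091
L = L₀/γ = 134/1.091 = 122.8 m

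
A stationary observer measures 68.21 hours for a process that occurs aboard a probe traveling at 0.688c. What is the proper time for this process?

Dilated time Δt = 68.21 hours
γ = 1/√(1 - 0.688²) = 1.378
Δt₀ = Δt/γ = 68.21/1.378 = 49.50 hours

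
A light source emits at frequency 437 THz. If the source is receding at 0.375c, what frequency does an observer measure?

β = v/c = 0.375
(1-β)/(1+β) = 0.625/1.375 = 0.4545
Doppler factor = √(0.4545) = 0.6742
f_obs = 437 × 0.6742 = 294.6 THz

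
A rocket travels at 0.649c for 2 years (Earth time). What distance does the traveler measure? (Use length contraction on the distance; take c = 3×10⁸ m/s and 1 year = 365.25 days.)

Earth distance: d = v × t = 0.649c × 2 yr = 1.22885×10¹⁶ m
γ = 1.31443
d' = d/γ = 1.22885×10¹⁶/1.31443 = 9.349×10¹⁵ m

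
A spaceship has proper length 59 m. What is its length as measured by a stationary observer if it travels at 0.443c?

Proper length L₀ = 59 m
γ = 1/√(1 - 0.443²) = 1.11542
L = L₀/γ = 59/1.11542 = 52.89 m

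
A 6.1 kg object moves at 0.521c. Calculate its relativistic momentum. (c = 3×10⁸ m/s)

γ = 1/√(1 - 0.521²) = 1.172
v = 0.521 × 3×10⁸ = 1.563×10⁸ m/s
p = γmv = 1.172 × 6.1 × 1.563×10⁸ = 1.117×10⁹ kg·m/s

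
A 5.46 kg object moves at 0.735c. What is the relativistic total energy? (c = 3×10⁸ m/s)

γ = 1/√(1 - 0.735²) = 1.4748
mc² = 5.46 × (3×10⁸)² = 4.914×10¹⁷ J
E = γmc² = 1.4748 × 4.914×10¹⁷ = 7.247×10¹⁷ J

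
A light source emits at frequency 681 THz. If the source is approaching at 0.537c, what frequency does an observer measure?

β = v/c = 0.537
(1+β)/(1-β) = 1.537/0.463 = 3.320
Doppler factor = √(3.320) = 1.822
f_obs = 681 × 1.822 = 1241 THz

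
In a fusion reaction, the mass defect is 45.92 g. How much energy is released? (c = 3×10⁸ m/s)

Convert mass defect: Δm = 45.92 g = 0.04592 kg
E = Δm·c² = 0.04592 × (3×10⁸)²
= 0.04592 × 9×10¹⁶ = 4.133×10¹⁵ J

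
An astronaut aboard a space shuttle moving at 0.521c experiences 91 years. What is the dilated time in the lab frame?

Proper time Δt₀ = 91 years
γ = 1/√(1 - 0.521²) = 1.1716
Δt = γΔt₀ = 1.1716 × 91 = 106.6 years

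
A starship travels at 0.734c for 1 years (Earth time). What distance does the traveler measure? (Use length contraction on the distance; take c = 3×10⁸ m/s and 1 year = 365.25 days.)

Earth distance: d = v × t = 0.734c × 1 yr = 6.94898×10¹⁵ m
γ = 1.47243
d' = d/γ = 6.94898×10¹⁵/1.47243 = 4.719×10¹⁵ m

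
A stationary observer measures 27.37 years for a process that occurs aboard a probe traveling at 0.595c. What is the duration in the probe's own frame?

Dilated time Δt = 27.37 years
γ = 1/√(1 - 0.595²) = 1.244
Δt₀ = Δt/γ = 27.37/1.244 = 22.00 years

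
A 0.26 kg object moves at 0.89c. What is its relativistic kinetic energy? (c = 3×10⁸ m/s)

γ = 1/√(1 - 0.89²) = 2.193
γ - 1 = 1.193
KE = (γ-1)mc² = 1.193 × 0.26 × (3×10⁸)² = 2.792×10¹⁶ J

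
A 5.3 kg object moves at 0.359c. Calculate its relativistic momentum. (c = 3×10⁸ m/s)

γ = 1/√(1 - 0.359²) = 1.0714
v = 0.359 × 3×10⁸ = 1.077×10⁸ m/s
p = γmv = 1.0714 × 5.3 × 1.077×10⁸ = 6.116×10⁸ kg·m/s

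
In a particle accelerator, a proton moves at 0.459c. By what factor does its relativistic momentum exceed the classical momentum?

p_rel = γmv, p_class = mv
Ratio = γ = 1/√(1 - 0.459²)
= 1/√(0.789319) = 1.126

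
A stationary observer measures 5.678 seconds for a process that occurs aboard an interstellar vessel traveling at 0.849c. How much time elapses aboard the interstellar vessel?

Dilated time Δt = 5.678 seconds
γ = 1/√(1 - 0.849²) = 1.8925
Δt₀ = Δt/γ = 5.678/1.8925 = 3.000 seconds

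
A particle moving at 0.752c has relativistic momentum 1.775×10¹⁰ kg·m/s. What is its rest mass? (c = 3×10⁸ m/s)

γ = 1/√(1 - 0.752²) = 1.517
v = 0.752 × 3×10⁸ = 2.256×10⁸ m/s
m = p/(γv) = 1.775×10¹⁰/(1.517 × 2.256×10⁸) = 51.86 kg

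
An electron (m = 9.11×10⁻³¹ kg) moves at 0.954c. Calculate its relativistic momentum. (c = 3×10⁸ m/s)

γ = 1/√(1 - 0.954²) = 3.3355
v = 0.954 × 3×10⁸ = 2.862×10⁸ m/s
p = γmv = 3.3355 × 9.11×10⁻³¹ × 2.862×10⁸ = 8.697×10⁻²² kg·m/s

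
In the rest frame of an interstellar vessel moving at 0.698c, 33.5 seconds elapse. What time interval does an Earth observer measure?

Proper time Δt₀ = 33.5 seconds
γ = 1/√(1 - 0.698²) = 1.3965
Δt = γΔt₀ = 1.3965 × 33.5 = 46.78 seconds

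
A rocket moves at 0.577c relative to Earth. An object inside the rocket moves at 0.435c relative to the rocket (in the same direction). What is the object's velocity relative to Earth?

u = (u' + v)/(1 + u'v/c²)
Numerator: 0.435 + 0.577 = 1.012
Denominator: 1 + 0.250995 = 1.250995
u = 1.012/1.250995 = 0.8090c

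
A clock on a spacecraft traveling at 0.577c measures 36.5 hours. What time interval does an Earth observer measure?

Proper time Δt₀ = 36.5 hours
γ = 1/√(1 - 0.577²) = 1.2244
Δt = γΔt₀ = 1.2244 × 36.5 = 44.69 hours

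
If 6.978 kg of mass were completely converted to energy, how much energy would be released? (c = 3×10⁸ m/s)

Using E = mc²:
c² = (3×10⁸)² = 9×10¹⁶ m²/s²
E = 6.978 × 9×10¹⁶ = 6.280×10¹⁷ J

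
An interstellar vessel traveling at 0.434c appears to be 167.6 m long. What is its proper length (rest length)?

Contracted length L = 167.6 m
γ = 1/√(1 - 0.434²) = 1.110
L₀ = γL = 1.110 × 167.6 = 186.0 m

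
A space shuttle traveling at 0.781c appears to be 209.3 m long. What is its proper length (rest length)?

Contracted length L = 209.3 m
γ = 1/√(1 - 0.781²) = 1.601
L₀ = γL = 1.601 × 209.3 = 335.1 m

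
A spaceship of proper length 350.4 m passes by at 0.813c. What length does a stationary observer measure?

Proper length L₀ = 350.4 m
γ = 1/√(1 - 0.813²) = 1.7174
L = L₀/γ = 350.4/1.7174 = 204.0 m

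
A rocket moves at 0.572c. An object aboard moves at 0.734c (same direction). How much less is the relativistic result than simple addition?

Classical: u' + v = 0.734 + 0.572 = 1.306c
Relativistic: u = (0.734 + 0.572)/(1 + 0.419848) = 1.306/1.419848 = 0.9198c
Difference: 1.306 - 0.9198 = 0.3862c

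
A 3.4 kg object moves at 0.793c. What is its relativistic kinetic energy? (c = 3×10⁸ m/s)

γ = 1/√(1 - 0.793²) = 1.6414
γ - 1 = 0.6414
KE = (γ-1)mc² = 0.6414 × 3.4 × (3×10⁸)² = 1.963×10¹⁷ J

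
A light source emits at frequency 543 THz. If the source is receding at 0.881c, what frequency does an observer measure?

β = v/c = 0.881
(1-β)/(1+β) = 0.119/1.881 = 0.06326
Doppler factor = √(0.06326) = 0.2515
f_obs = 543 × 0.2515 = 136.6 THz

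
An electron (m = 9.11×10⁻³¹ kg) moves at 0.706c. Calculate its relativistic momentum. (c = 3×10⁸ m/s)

γ = 1/√(1 - 0.706²) = 1.412
v = 0.706 × 3×10⁸ = 2.118×10⁸ m/s
p = γmv = 1.412 × 9.11×10⁻³¹ × 2.118×10⁸ = 2.724×10⁻²² kg·m/s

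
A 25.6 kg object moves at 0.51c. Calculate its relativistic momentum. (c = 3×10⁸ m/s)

γ = 1/√(1 - 0.51²) = 1.16255
v = 0.51 × 3×10⁸ = 1.530×10⁸ m/s
p = γmv = 1.16255 × 25.6 × 1.530×10⁸ = 4.553×10⁹ kg·m/s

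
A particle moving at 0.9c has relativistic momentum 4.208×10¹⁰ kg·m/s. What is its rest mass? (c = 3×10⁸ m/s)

γ = 1/√(1 - 0.9²) = 2.2942
v = 0.9 × 3×10⁸ = 2.700×10⁸ m/s
m = p/(γv) = 4.208×10¹⁰/(2.2942 × 2.700×10⁸) = 67.93 kg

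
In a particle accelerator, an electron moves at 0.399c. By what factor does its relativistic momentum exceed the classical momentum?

p_rel = γmv, p_class = mv
Ratio = γ = 1/√(1 - 0.399²)
= 1/√(0.840799) = 1.091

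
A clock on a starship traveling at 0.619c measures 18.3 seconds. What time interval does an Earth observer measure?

Proper time Δt₀ = 18.3 seconds
γ = 1/√(1 - 0.619²) = 1.273
Δt = γΔt₀ = 1.273 × 18.3 = 23.30 seconds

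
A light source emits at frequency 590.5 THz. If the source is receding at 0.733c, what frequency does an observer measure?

β = v/c = 0.733
(1-β)/(1+β) = 0.267/1.733 = 0.15407
Doppler factor = √(0.15407) = 0.3925
f_obs = 590.5 × 0.3925 = 231.8 THz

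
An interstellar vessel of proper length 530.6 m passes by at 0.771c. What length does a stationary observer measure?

Proper length L₀ = 530.6 m
γ = 1/√(1 - 0.771²) = 1.5703
L = L₀/γ = 530.6/1.5703 = 337.9 m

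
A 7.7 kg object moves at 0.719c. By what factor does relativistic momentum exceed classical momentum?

p_rel = γmv, p_class = mv
Ratio = γ = 1/√(1 - 0.719²) = 1.439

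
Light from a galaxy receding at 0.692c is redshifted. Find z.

β = 0.692
(1+β)/(1-β) = 1.692/0.308 = 5.494
√(5.494) = 2.344
z = 2.344 - 1 = 1.344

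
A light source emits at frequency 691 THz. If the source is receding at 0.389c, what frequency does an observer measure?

β = v/c = 0.389
(1-β)/(1+β) = 0.611/1.389 = 0.4399
Doppler factor = √(0.4399) = 0.6632
f_obs = 691 × 0.6632 = 458.3 THz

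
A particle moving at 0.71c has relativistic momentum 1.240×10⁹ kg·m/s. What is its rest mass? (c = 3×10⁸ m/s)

γ = 1/√(1 - 0.71²) = 1.420
v = 0.71 × 3×10⁸ = 2.130×10⁸ m/s
m = p/(γv) = 1.240×10⁹/(1.420 × 2.130×10⁸) = 4.100 kg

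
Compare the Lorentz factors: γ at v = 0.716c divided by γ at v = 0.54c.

γ₁ = 1/√(1 - 0.716²) = 1.4325
γ₂ = 1/√(1 - 0.54²) = 1.1881
γ₁/γ₂ = 1.4325/1.1881 = 1.206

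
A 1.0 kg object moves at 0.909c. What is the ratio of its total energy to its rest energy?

E = γmc², E₀ = mc²
E/E₀ = γ = 1/√(1 - 0.909²) = 2.399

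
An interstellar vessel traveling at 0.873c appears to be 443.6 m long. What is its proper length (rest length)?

Contracted length L = 443.6 m
γ = 1/√(1 - 0.873²) = 2.05036
L₀ = γL = 2.05036 × 443.6 = 909.5 m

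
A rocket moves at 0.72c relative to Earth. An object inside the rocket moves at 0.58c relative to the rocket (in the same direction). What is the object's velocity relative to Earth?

u = (u' + v)/(1 + u'v/c²)
Numerator: 0.58 + 0.72 = 1.3
Denominator: 1 + 0.4176 = 1.4176
u = 1.3/1.4176 = 0.9170c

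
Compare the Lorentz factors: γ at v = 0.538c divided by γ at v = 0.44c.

γ₁ = 1/√(1 - 0.538²) = 1.186
γ₂ = 1/√(1 - 0.44²) = 1.114
γ₁/γ₂ = 1.186/1.114 = 1.065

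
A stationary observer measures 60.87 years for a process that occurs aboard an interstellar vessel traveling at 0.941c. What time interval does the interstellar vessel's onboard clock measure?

Dilated time Δt = 60.87 years
γ = 1/√(1 - 0.941²) = 2.955
Δt₀ = Δt/γ = 60.87/2.955 = 20.60 years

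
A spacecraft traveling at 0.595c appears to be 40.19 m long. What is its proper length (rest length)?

Contracted length L = 40.19 m
γ = 1/√(1 - 0.595²) = 1.244
L₀ = γL = 1.244 × 40.19 = 50.00 m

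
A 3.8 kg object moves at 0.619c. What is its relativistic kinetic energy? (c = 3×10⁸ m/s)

γ = 1/√(1 - 0.619²) = 1.27325
γ - 1 = 0.27325
KE = (γ-1)mc² = 0.27325 × 3.8 × (3×10⁸)² = 9.345×10¹⁶ J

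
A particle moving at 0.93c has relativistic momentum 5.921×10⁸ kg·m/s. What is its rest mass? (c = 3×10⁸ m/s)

γ = 1/√(1 - 0.93²) = 2.72065
v = 0.93 × 3×10⁸ = 2.790×10⁸ m/s
m = p/(γv) = 5.921×10⁸/(2.72065 × 2.790×10⁸) = 0.7800 kg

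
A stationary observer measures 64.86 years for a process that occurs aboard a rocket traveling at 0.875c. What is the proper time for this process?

Dilated time Δt = 64.86 years
γ = 1/√(1 - 0.875²) = 2.0656
Δt₀ = Δt/γ = 64.86/2.0656 = 31.40 years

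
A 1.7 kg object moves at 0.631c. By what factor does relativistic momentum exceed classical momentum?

p_rel = γmv, p_class = mv
Ratio = γ = 1/√(1 - 0.631²) = 1.289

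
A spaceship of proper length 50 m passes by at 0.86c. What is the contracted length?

Proper length L₀ = 50 m
γ = 1/√(1 - 0.86²) = 1.960
L = L₀/γ = 50/1.960 = 25.51 m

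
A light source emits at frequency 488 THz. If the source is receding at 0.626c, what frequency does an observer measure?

β = v/c = 0.626
(1-β)/(1+β) = 0.374/1.626 = 0.2300
Doppler factor = √(0.2300) = 0.4796
f_obs = 488 × 0.4796 = 234.0 THz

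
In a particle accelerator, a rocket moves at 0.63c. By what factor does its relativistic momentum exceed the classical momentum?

p_rel = γmv, p_class = mv
Ratio = γ = 1/√(1 - 0.63²)
= 1/√(0.6031) = 1.288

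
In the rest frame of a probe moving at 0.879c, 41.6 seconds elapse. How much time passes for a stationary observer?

Proper time Δt₀ = 41.6 seconds
γ = 1/√(1 - 0.879²) = 2.097
Δt = γΔt₀ = 2.097 × 41.6 = 87.24 seconds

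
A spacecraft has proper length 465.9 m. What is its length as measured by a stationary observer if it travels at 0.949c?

Proper length L₀ = 465.9 m
γ = 1/√(1 - 0.949²) = 3.172
L = L₀/γ = 465.9/3.172 = 146.9 m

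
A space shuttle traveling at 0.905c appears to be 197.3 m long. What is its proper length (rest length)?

Contracted length L = 197.3 m
γ = 1/√(1 - 0.905²) = 2.3507
L₀ = γL = 2.3507 × 197.3 = 463.8 m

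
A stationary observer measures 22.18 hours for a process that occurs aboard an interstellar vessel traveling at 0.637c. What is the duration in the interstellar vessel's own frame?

Dilated time Δt = 22.18 hours
γ = 1/√(1 - 0.637²) = 1.297
Δt₀ = Δt/γ = 22.18/1.297 = 17.10 hours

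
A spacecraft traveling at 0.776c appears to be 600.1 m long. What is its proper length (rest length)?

Contracted length L = 600.1 m
γ = 1/√(1 - 0.776²) = 1.58546
L₀ = γL = 1.58546 × 600.1 = 951.4 m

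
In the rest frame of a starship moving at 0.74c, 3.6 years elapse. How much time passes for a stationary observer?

Proper time Δt₀ = 3.6 years
γ = 1/√(1 - 0.74²) = 1.4868
Δt = γΔt₀ = 1.4868 × 3.6 = 5.352 years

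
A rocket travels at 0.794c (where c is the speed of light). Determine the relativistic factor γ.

v/c = 0.794, so (v/c)² = 0.630436
1 - (v/c)² = 0.369564
γ = 1/√(0.369564) = 1.645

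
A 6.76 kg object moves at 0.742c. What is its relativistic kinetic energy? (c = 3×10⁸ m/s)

γ = 1/√(1 - 0.742²) = 1.4916
γ - 1 = 0.4916
KE = (γ-1)mc² = 0.4916 × 6.76 × (3×10⁸)² = 2.991×10¹⁷ J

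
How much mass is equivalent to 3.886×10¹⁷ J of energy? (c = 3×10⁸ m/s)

From E = mc², we get m = E/c²
c² = (3×10⁸)² = 9×10¹⁶ m²/s²
m = 3.886×10¹⁷ / 9×10¹⁶ = 4.318 kg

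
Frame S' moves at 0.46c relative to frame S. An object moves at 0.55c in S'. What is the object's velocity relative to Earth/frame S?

u = (u' + v)/(1 + u'v/c²)
Numerator: 0.55 + 0.46 = 1.01
Denominator: 1 + 0.253 = 1.253
u = 1.01/1.253 = 0.8061c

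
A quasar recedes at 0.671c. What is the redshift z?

β = 0.671
(1+β)/(1-β) = 1.671/0.329 = 5.079
√(5.079) = 2.254
z = 2.254 - 1 = 1.254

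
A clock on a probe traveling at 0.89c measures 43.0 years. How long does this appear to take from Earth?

Proper time Δt₀ = 43.0 years
γ = 1/√(1 - 0.89²) = 2.1932
Δt = γΔt₀ = 2.1932 × 43.0 = 94.31 years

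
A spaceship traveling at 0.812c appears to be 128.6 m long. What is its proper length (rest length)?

Contracted length L = 128.6 m
γ = 1/√(1 - 0.812²) = 1.713
L₀ = γL = 1.713 × 128.6 = 220.3 m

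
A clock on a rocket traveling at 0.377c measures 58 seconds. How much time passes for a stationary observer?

Proper time Δt₀ = 58 seconds
γ = 1/√(1 - 0.377²) = 1.0797
Δt = γΔt₀ = 1.0797 × 58 = 62.62 seconds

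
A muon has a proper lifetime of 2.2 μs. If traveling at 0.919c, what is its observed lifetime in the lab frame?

Proper lifetime τ₀ = 2.2 μs
γ = 1/√(1 - 0.919²) = 2.5364
τ = γτ₀ = 2.5364 × 2.2 μs = 5.580 μs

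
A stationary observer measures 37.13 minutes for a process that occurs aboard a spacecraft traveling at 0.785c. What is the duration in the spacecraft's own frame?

Dilated time Δt = 37.13 minutes
γ = 1/√(1 - 0.785²) = 1.614
Δt₀ = Δt/γ = 37.13/1.614 = 23.00 minutes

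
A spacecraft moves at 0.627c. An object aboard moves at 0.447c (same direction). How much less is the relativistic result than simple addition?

Classical: u' + v = 0.447 + 0.627 = 1.074c
Relativistic: u = (0.447 + 0.627)/(1 + 0.280269) = 1.074/1.280269 = 0.8389c
Difference: 1.074 - 0.8389 = 0.2351c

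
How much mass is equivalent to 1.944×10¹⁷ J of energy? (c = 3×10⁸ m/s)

From E = mc², we get m = E/c²
c² = (3×10⁸)² = 9×10¹⁶ m²/s²
m = 1.944×10¹⁷ / 9×10¹⁶ = 2.160 kg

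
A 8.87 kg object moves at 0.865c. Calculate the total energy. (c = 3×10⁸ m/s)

γ = 1/√(1 - 0.865²) = 1.993
mc² = 8.87 × (3×10⁸)² = 7.983×10¹⁷ J
E = γmc² = 1.993 × 7.983×10¹⁷ = 1.591×10¹⁸ J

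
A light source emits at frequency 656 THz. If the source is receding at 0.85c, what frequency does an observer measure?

β = v/c = 0.85
(1-β)/(1+β) = 0.15/1.85 = 0.08108
Doppler factor = √(0.08108) = 0.2847
f_obs = 656 × 0.2847 = 186.8 THz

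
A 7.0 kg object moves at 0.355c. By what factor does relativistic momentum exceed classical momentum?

p_rel = γmv, p_class = mv
Ratio = γ = 1/√(1 - 0.355²) = 1.070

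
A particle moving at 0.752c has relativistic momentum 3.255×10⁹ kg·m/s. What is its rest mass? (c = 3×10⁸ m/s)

γ = 1/√(1 - 0.752²) = 1.517
v = 0.752 × 3×10⁸ = 2.256×10⁸ m/s
m = p/(γv) = 3.255×10⁹/(1.517 × 2.256×10⁸) = 9.511 kg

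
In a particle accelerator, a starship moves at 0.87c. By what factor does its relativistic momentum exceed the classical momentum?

p_rel = γmv, p_class = mv
Ratio = γ = 1/√(1 - 0.87²)
= 1/√(0.2431) = 2.028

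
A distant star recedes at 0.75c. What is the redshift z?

β = 0.75
(1+β)/(1-β) = 1.75/0.25 = 7.000
√(7.000) = 2.646
z = 2.646 - 1 = 1.646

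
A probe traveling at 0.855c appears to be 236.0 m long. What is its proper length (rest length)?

Contracted length L = 236.0 m
γ = 1/√(1 - 0.855²) = 1.928
L₀ = γL = 1.928 × 236.0 = 455.0 m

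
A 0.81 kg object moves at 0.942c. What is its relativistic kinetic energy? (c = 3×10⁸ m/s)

γ = 1/√(1 - 0.942²) = 2.980
γ - 1 = 1.980
KE = (γ-1)mc² = 1.980 × 0.81 × (3×10⁸)² = 1.443×10¹⁷ J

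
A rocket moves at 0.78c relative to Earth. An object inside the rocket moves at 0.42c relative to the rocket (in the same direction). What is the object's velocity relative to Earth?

u = (u' + v)/(1 + u'v/c²)
Numerator: 0.42 + 0.78 = 1.2
Denominator: 1 + 0.3276 = 1.3276
u = 1.2/1.3276 = 0.9039c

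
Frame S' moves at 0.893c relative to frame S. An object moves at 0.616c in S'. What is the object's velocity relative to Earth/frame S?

u = (u' + v)/(1 + u'v/c²)
Numerator: 0.616 + 0.893 = 1.509
Denominator: 1 + 0.550088 = 1.550088
u = 1.509/1.550088 = 0.9735c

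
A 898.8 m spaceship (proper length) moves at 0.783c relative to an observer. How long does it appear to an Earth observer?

Proper length L₀ = 898.8 m
γ = 1/√(1 - 0.783²) = 1.6077
L = L₀/γ = 898.8/1.6077 = 559.1 m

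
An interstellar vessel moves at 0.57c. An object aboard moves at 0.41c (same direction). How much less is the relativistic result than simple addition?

Classical: u' + v = 0.41 + 0.57 = 0.98c
Relativistic: u = (0.41 + 0.57)/(1 + 0.2337) = 0.98/1.2337 = 0.7944c
Difference: 0.98 - 0.7944 = 0.1856c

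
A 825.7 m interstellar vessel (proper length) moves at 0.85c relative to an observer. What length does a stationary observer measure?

Proper length L₀ = 825.7 m
γ = 1/√(1 - 0.85²) = 1.898
L = L₀/γ = 825.7/1.898 = 435.0 m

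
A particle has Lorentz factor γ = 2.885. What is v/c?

From γ = 1/√(1 - v²/c²):
1/γ² = 1/2.885² = 0.1201
v²/c² = 1 - 0.1201 = 0.8799
v/c = √(0.8799) = 0.9380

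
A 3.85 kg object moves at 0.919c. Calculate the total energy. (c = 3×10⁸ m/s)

γ = 1/√(1 - 0.919²) = 2.5364
mc² = 3.85 × (3×10⁸)² = 3.465×10¹⁷ J
E = γmc² = 2.5364 × 3.465×10¹⁷ = 8.789×10¹⁷ J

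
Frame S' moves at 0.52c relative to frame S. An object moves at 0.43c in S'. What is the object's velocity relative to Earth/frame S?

u = (u' + v)/(1 + u'v/c²)
Numerator: 0.43 + 0.52 = 0.95
Denominator: 1 + 0.2236 = 1.2236
u = 0.95/1.2236 = 0.7764c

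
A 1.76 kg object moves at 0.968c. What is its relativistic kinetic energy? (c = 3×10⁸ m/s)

γ = 1/√(1 - 0.968²) = 3.985
γ - 1 = 2.985
KE = (γ-1)mc² = 2.985 × 1.76 × (3×10⁸)² = 4.728×10¹⁷ J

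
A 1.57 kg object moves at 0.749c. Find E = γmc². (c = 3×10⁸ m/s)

γ = 1/√(1 - 0.749²) = 1.5093
mc² = 1.57 × (3×10⁸)² = 1.413×10¹⁷ J
E = γmc² = 1.5093 × 1.413×10¹⁷ = 2.133×10¹⁷ J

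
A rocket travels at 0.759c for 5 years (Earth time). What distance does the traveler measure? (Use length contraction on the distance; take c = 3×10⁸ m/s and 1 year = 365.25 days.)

Earth distance: d = v × t = 0.759c × 5 yr = 3.593×10¹⁶ m
γ = 1.536
d' = d/γ = 3.593×10¹⁶/1.536 = 2.339×10¹⁶ m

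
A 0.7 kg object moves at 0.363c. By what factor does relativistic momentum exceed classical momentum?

p_rel = γmv, p_class = mv
Ratio = γ = 1/√(1 - 0.363²) = 1.073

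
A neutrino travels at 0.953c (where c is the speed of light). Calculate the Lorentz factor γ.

v/c = 0.953, so (v/c)² = 0.908209
1 - (v/c)² = 0.091791
γ = 1/√(0.091791) = 3.301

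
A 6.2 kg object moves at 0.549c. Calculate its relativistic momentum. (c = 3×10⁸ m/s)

γ = 1/√(1 - 0.549²) = 1.1964
v = 0.549 × 3×10⁸ = 1.647×10⁸ m/s
p = γmv = 1.1964 × 6.2 × 1.647×10⁸ = 1.222×10⁹ kg·m/s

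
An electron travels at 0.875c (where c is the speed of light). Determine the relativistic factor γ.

v/c = 0.875, so (v/c)² = 0.765625
1 - (v/c)² = 0.234375
γ = 1/√(0.234375) = 2.066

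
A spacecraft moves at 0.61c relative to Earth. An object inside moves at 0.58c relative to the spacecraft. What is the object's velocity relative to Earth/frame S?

u = (u' + v)/(1 + u'v/c²)
Numerator: 0.58 + 0.61 = 1.19
Denominator: 1 + 0.3538 = 1.3538
u = 1.19/1.3538 = 0.8790c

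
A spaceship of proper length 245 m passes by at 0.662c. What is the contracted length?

Proper length L₀ = 245 m
γ = 1/√(1 - 0.662²) = 1.3342
L = L₀/γ = 245/1.3342 = 183.6 m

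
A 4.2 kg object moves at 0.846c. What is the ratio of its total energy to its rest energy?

E = γmc², E₀ = mc²
E/E₀ = γ = 1/√(1 - 0.846²) = 1.876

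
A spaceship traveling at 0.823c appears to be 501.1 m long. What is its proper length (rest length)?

Contracted length L = 501.1 m
γ = 1/√(1 - 0.823²) = 1.76044
L₀ = γL = 1.76044 × 501.1 = 882.2 m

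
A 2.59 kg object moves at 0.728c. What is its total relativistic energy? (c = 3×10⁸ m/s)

γ = 1/√(1 - 0.728²) = 1.4586
mc² = 2.59 × (3×10⁸)² = 2.331×10¹⁷ J
E = γmc² = 1.4586 × 2.331×10¹⁷ = 3.400×10¹⁷ J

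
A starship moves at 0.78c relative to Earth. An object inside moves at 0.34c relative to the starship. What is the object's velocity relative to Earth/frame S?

u = (u' + v)/(1 + u'v/c²)
Numerator: 0.34 + 0.78 = 1.12
Denominator: 1 + 0.2652 = 1.2652
u = 1.12/1.2652 = 0.8852c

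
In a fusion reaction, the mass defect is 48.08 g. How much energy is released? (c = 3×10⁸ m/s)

Convert mass defect: Δm = 48.08 g = 0.04808 kg
E = Δm·c² = 0.04808 × (3×10⁸)²
= 0.04808 × 9×10¹⁶ = 4.327×10¹⁵ J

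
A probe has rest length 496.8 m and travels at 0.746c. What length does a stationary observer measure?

Proper length L₀ = 496.8 m
γ = 1/√(1 - 0.746²) = 1.502
L = L₀/γ = 496.8/1.502 = 330.8 m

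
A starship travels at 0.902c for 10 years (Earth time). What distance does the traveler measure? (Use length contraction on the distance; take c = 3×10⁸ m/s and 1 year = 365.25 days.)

Earth distance: d = v × t = 0.902c × 10 yr = 8.539×10¹⁶ m
γ = 2.316
d' = d/γ = 8.539×10¹⁶/2.316 = 3.687×10¹⁶ m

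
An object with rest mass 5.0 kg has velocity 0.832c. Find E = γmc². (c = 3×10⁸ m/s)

γ = 1/√(1 - 0.832²) = 1.8025
mc² = 5.0 × (3×10⁸)² = 4.500×10¹⁷ J
E = γmc² = 1.8025 × 4.500×10¹⁷ = 8.111×10¹⁷ J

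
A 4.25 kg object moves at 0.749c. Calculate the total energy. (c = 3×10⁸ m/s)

γ = 1/√(1 - 0.749²) = 1.5093
mc² = 4.25 × (3×10⁸)² = 3.825×10¹⁷ J
E = γmc² = 1.5093 × 3.825×10¹⁷ = 5.773×10¹⁷ J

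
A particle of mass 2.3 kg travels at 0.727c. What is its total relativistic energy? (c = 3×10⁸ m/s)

γ = 1/√(1 - 0.727²) = 1.4564
mc² = 2.3 × (3×10⁸)² = 2.070×10¹⁷ J
E = γmc² = 1.4564 × 2.070×10¹⁷ = 3.015×10¹⁷ J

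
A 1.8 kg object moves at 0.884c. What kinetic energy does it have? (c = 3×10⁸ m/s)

γ = 1/√(1 - 0.884²) = 2.139
γ - 1 = 1.139
KE = (γ-1)mc² = 1.139 × 1.8 × (3×10⁸)² = 1.845×10¹⁷ J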